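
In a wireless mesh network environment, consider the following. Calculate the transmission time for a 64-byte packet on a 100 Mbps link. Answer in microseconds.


Given: packet = 64 bytes, bandwidth = 100 Mbps
Packet in bits = 64 * 8 = 512 bits
Bandwidth = 100 * 10^6 = 100000000 bps
Time = 512 / 100000000 seconds
Time in us = 512 * 10^6 / 100000000 = 5.12

5.12


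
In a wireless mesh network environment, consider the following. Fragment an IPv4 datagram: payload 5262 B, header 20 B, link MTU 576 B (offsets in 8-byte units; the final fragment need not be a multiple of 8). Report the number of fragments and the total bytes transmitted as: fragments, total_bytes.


Max data per non-final fragment = floor((MTU - header)/8)*8 = floor((576 - 20)/8)*8 = floor(556/8)*8 = 552 B
Final fragment needs no 8-byte alignment: it can carry up to MTU - header = 556 B
Non-final fragments needed = ceil((payload - 556) / 552) = ceil(4706/552) = ceil(8.5254) = 9
Number of fragments = 9 + 1 = 10
Fragment sizes (data): 9 * 552 B + 294 B (last, 294 <= 556 OK)
Total bytes sent = payload + n_frags * header = 5262 + 10*20 = 5262 + 200 = 5462 B

10, 5462


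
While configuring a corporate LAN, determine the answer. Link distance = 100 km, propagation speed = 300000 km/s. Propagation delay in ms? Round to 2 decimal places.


Given: distance = 100 km, speed = 300000 km/s
Delay = distance / speed = 100 / 300000 seconds
Delay in ms = 100 * 1000 / 300000
Delay = 0.3333 ms
Rounded to 2 dp = 0.33 ms

0.33


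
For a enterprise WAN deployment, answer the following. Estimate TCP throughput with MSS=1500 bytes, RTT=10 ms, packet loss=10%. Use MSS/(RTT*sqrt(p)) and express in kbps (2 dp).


Given: MSS = 1500 bytes, RTT = 10 ms, loss = 10%
RTT in seconds = 10 / 1000 = 0.01
Loss rate = 10% = 0.1
sqrt(loss) = sqrt(0.1) = 0.316227766017
Throughput (bytes/s) = 1500 / (0.01 * 0.316227766017) = 474341.6490
Throughput (kbps) = 474341.6490 * 8 / 1000 = 3794.733192 -> 3794.73 kbps (2 dp)

3794.73


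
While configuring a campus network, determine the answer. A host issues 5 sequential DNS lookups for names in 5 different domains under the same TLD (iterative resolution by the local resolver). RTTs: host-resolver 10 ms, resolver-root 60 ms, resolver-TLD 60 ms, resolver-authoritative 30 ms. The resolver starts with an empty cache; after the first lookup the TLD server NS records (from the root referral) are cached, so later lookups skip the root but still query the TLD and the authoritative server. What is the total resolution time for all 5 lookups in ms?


Lookup 1 (cold cache): local + root + TLD + auth = 10 + 60 + 60 + 30 = 160 ms
Lookups 2..5 (TLD NS cached -> skip root; new domain -> still ask TLD and auth): local + TLD + auth = 10 + 60 + 30 = 100 ms each
Remaining 4 lookups: 4 * 100 = 400 ms
Total = 160 + 400 = 560 ms

560


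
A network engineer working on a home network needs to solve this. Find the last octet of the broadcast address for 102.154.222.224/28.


Given: IP = 102.154.222.224, prefix = /28
Host bits = 32 - 28 = 4
Network last octet = 224 AND mask = 224
Host part size = 2^4 - 1 = 15
Broadcast last octet = 224 OR 15 = 239

239


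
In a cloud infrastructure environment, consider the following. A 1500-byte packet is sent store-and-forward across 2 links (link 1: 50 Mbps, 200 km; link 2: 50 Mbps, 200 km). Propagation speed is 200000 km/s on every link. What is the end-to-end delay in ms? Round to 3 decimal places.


Packet = 1500 bytes = 12000 bits. Store-and-forward: sum (t_trans + t_prop) per link.
Link 1: t_trans = 12000/(50*10^6) s = 0.2400 ms; t_prop = 200/200000 s = 1.0000 ms; subtotal = 1.2400 ms
Link 2: t_trans = 12000/(50*10^6) s = 0.2400 ms; t_prop = 200/200000 s = 1.0000 ms; subtotal = 1.2400 ms
End-to-end = 1.2400 + 1.2400 = 2.4800 ms -> 2.480 ms (3 dp)

2.480


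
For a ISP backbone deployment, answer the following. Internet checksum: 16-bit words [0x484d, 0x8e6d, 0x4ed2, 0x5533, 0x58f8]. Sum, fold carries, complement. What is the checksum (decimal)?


Given words: [0x484d, 0x8e6d, 0x4ed2, 0x5533, 0x58f8]
Step 1: Sum all words
Raw sum = 18509 + 36461 + 20178 + 21811 + 22776 = 119735
Step 2: Fold carry: (54199 + 1) = 54200
One's complement = ~54200 & 0xFFFF = 11335

11335


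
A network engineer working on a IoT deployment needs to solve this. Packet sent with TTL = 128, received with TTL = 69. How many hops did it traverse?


Given: initial TTL = 128, received TTL = 69
Hops = initial TTL - received TTL
Hops = 128 - 69 = 59

59


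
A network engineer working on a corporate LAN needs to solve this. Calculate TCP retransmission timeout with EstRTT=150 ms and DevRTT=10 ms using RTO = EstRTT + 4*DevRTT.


Given: EstRTT = 150 ms, DevRTT = 10 ms
Timeout = EstRTT + 4 * DevRTT
4 * DevRTT = 4 * 10 = 40
Timeout = 150 + 40 = 190 ms

190


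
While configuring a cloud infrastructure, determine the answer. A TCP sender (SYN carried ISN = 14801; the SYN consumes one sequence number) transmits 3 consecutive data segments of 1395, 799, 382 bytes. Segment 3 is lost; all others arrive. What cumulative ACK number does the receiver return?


SYN uses sequence number 14801; first data byte = ISN + 1 = 14802.
Segment 1: SEQ = 14802, len = 1395 B, covers [14802, 16196]
Segment 2: SEQ = 16197, len = 799 B, covers [16197, 16995]
Segment 3: SEQ = 16996, len = 382 B, covers [16996, 17377] [LOST]
In-order data received: bytes [14802, 16995] (segments 1..2).
Segment 3 missing -> gap begins at byte 16996.
Cumulative ACK = next expected in-order byte = 14802 + 1395 + 799 = 16996

16996


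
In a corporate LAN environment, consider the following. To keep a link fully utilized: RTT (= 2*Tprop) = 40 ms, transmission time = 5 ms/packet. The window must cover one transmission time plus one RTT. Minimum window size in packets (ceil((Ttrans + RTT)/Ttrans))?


Given: Ttrans = 5 ms, RTT = 40 ms (= 2 * Tprop, Tprop = 20 ms)
Time until first ACK returns = Ttrans + RTT = 5 + 40 = 45 ms
Need W * Ttrans >= Ttrans + RTT  ->  W >= (Ttrans + RTT) / Ttrans
(Ttrans + RTT) / Ttrans = 45 / 5 = 9
W_min = ceil(9) = 9

9


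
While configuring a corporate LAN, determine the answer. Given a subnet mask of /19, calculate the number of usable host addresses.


Given: subnet mask /19
Host bits = 32 - 19 = 13
Total addresses = 2^13 = 8192
Usable hosts = 8192 - 2 (network + broadcast) = 8190

8190


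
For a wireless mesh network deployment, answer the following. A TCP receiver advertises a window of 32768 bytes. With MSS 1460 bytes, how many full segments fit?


Given: RWND = 32768 bytes, MSS = 1460 bytes
Full segments = floor(RWND / MSS)
Full segments = floor(32768 / 1460)
Full segments = floor(22.4438) = 22

22


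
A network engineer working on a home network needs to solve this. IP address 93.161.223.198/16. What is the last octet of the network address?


Given: IP = 93.161.223.198, prefix = /16
Subnet mask = 255.255.0.0
Last octet of IP: 198
Last octet of mask: 0
Network last octet = 198 AND 0 = 0

0


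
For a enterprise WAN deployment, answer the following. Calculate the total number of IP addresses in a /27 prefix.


Given: CIDR prefix /27
Host bits = 32 - 27 = 5
Total addresses = 2^5 = 32

32


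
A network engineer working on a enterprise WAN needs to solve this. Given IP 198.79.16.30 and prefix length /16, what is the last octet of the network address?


Given: IP = 198.79.16.30, prefix = /16
Subnet mask = 255.255.0.0
Last octet of IP: 30
Last octet of mask: 0
Network last octet = 30 AND 0 = 0

0


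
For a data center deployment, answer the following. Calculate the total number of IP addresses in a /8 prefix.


Given: CIDR prefix /8
Host bits = 32 - 8 = 24
Total addresses = 2^24 = 16777216

16777216


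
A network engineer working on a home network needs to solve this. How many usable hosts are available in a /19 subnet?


Given: subnet mask /19
Host bits = 32 - 19 = 13
Total addresses = 2^13 = 8192
Usable hosts = 8192 - 2 (network + broadcast) = 8190

8190


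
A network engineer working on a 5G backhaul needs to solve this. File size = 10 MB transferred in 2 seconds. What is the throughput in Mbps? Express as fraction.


Given: file = 10 MB, time = 2 s
File in Mb = 10 * 8 = 80 Mb
Throughput = 80 / 2 Mbps
Throughput = 40 Mbps

40


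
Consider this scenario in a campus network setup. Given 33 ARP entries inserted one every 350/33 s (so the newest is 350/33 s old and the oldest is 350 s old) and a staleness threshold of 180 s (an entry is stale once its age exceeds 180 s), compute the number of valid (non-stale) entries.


Ages are k * 350/33 s for k = 1..33 (spacing = 10.6061 s).
Entry k is valid iff k * 350/33 <= 180 iff k <= 33 * 180 / 350 = 16.9714
n_valid = floor(16.9714) = 16
(n_stale = 33 - 16 = 17)

16


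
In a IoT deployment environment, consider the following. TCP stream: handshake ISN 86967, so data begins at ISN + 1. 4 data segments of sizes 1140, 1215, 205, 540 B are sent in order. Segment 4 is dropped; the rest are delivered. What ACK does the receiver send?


SYN uses sequence number 86967; first data byte = ISN + 1 = 86968.
Segment 1: SEQ = 86968, len = 1140 B, covers [86968, 88107]
Segment 2: SEQ = 88108, len = 1215 B, covers [88108, 89322]
Segment 3: SEQ = 89323, len = 205 B, covers [89323, 89527]
Segment 4: SEQ = 89528, len = 540 B, covers [89528, 90067] [LOST]
In-order data received: bytes [86968, 89527] (segments 1..3).
Segment 4 missing -> gap begins at byte 89528.
Cumulative ACK = next expected in-order byte = 86968 + 1140 + 1215 + 205 = 89528

89528


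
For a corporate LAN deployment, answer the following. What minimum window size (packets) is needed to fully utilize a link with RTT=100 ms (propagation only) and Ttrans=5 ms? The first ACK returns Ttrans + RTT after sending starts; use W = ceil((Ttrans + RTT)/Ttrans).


Given: Ttrans = 5 ms, RTT = 100 ms (= 2 * Tprop, Tprop = 50 ms)
Time until first ACK returns = Ttrans + RTT = 5 + 100 = 105 ms
Need W * Ttrans >= Ttrans + RTT  ->  W >= (Ttrans + RTT) / Ttrans
(Ttrans + RTT) / Ttrans = 105 / 5 = 21
W_min = ceil(21) = 21

21


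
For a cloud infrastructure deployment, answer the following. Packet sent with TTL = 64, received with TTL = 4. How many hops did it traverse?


Given: initial TTL = 64, received TTL = 4
Hops = initial TTL - received TTL
Hops = 64 - 4 = 60

60


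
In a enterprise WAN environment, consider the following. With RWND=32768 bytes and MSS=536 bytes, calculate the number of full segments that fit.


Given: RWND = 32768 bytes, MSS = 536 bytes
Full segments = floor(RWND / MSS)
Full segments = floor(32768 / 536)
Full segments = floor(61.1343) = 61

61


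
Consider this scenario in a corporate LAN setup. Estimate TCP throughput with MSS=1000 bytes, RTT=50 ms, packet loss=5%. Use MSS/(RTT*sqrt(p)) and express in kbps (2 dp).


Given: MSS = 1000 bytes, RTT = 50 ms, loss = 5%
RTT in seconds = 50 / 1000 = 0.05
Loss rate = 5% = 0.05
sqrt(loss) = sqrt(0.05) = 0.223606797750
Throughput (bytes/s) = 1000 / (0.05 * 0.223606797750) = 89442.7191
Throughput (kbps) = 89442.7191 * 8 / 1000 = 715.541753 -> 715.54 kbps (2 dp)

715.54


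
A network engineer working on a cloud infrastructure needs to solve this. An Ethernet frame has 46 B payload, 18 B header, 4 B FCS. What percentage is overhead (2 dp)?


Given: payload = 46 B, header = 18 B, trailer = 4 B
Overhead bytes = header + trailer = 18 + 4 = 22
Total frame = payload + overhead = 46 + 22 = 68
Overhead % = 22 / 68 * 100 = 32.3529% -> 32.35% (2 dp)

32.35


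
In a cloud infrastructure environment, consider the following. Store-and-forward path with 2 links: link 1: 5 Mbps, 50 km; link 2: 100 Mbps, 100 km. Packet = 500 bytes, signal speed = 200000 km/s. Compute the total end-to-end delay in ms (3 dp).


Packet = 500 bytes = 4000 bits. Store-and-forward: sum (t_trans + t_prop) per link.
Link 1: t_trans = 4000/(5*10^6) s = 0.8000 ms; t_prop = 50/200000 s = 0.2500 ms; subtotal = 1.0500 ms
Link 2: t_trans = 4000/(100*10^6) s = 0.0400 ms; t_prop = 100/200000 s = 0.5000 ms; subtotal = 0.5400 ms
End-to-end = 1.0500 + 0.5400 = 1.5900 ms -> 1.590 ms (3 dp)

1.590


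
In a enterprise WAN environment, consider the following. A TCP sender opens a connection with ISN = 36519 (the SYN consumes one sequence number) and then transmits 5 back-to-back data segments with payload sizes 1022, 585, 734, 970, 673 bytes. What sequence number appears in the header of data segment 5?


The SYN occupies sequence number ISN = 36519, so the first data byte is ISN + 1 = 36520.
SEQ of data segment i = (ISN + 1) + sum of payload sizes of segments 1..i-1.
Segment 1: SEQ = 36520, payload = 1022 bytes
Segment 2: SEQ = 37542, payload = 585 bytes
Segment 3: SEQ = 38127, payload = 734 bytes
Segment 4: SEQ = 38861, payload = 970 bytes
Segment 5: SEQ = 39831, payload = 673 bytes
SEQ of segment 5 = 36520 + 1022 + 585 + 734 + 970 = 39831

39831


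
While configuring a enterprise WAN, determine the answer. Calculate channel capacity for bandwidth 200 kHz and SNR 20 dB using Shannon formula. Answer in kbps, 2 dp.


Given: B = 200 kHz, SNR = 20 dB
SNR linear = 10^(20/10) = 100
1 + SNR = 101
log2(101) = 6.6582114828
C = 200 * 1000 * 6.6582114828 = 1331642.2966 bps
C = 1331.642297 kbps -> 1331.64 kbps (2 dp)

1331.64


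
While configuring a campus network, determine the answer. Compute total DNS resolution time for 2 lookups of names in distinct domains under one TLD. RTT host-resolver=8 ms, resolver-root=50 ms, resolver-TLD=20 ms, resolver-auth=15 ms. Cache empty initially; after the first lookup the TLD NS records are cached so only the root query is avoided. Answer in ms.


Lookup 1 (cold cache): local + root + TLD + auth = 8 + 50 + 20 + 15 = 93 ms
Lookups 2..2 (TLD NS cached -> skip root; new domain -> still ask TLD and auth): local + TLD + auth = 8 + 20 + 15 = 43 ms each
Remaining 1 lookups: 1 * 43 = 43 ms
Total = 93 + 43 = 136 ms

136


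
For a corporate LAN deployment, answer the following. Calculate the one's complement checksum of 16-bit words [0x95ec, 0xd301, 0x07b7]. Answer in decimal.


Given words: [0x95ec, 0xd301, 0x07b7]
Step 1: Sum all words
Raw sum = 38380 + 54017 + 1975 = 94372
Step 2: Fold carry: (28836 + 1) = 28837
One's complement = ~28837 & 0xFFFF = 36698

36698


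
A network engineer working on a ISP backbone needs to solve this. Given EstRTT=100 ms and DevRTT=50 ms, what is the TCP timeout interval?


Given: EstRTT = 100 ms, DevRTT = 50 ms
Timeout = EstRTT + 4 * DevRTT
4 * DevRTT = 4 * 50 = 200
Timeout = 100 + 200 = 300 ms

300


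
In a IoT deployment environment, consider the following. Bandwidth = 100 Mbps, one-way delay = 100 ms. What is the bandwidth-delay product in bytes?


Given: bandwidth = 100 Mbps, delay = 100 ms
BDP in bits = 100 * 10^6 * 100 / 1000
BDP in bits = 10000000
BDP in bytes = 10000000 / 8 = 1250000

1250000


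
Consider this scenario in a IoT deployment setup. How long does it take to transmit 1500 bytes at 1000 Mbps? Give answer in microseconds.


Given: packet = 1500 bytes, bandwidth = 1000 Mbps
Packet in bits = 1500 * 8 = 12000 bits
Bandwidth = 1000 * 10^6 = 1000000000 bps
Time = 12000 / 1000000000 seconds
Time in us = 12000 * 10^6 / 1000000000 = 12

12


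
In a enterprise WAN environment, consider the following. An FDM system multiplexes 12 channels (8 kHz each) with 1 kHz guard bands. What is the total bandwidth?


Given: 12 channels, 8 kHz each, guard = 1 kHz
Channel bandwidth = 12 * 8 = 96 kHz
Guard bands = 11 gaps * 1 kHz = 11 kHz
Total = 96 + 11 = 107 kHz

107


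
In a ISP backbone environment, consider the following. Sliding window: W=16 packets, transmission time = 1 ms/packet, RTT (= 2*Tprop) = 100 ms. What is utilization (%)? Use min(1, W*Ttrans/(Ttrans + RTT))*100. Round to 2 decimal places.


Given: W = 16, Ttrans = 1 ms, RTT = 100 ms (= 2 * Tprop, Tprop = 50 ms)
Cycle time = Ttrans + RTT = 1 + 100 = 101 ms (first packet sent until its ACK returns)
W * Ttrans = 16 * 1 = 16 ms of sending per cycle
W * Ttrans / (Ttrans + RTT) = 16 / 101 = 0.158416
U = min(1, 0.158416) = 0.158416
U% = 15.84%

15.84


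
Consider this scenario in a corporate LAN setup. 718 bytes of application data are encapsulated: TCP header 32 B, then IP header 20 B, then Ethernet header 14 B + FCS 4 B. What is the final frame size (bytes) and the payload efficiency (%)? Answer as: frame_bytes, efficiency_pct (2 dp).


TCP segment = 718 + 32 = 750 B
IP packet = 750 + 20 = 770 B
Ethernet frame = 770 + 14 + 4 = 788 B
Efficiency = app / frame = 718 / 788 = 0.911168 = 91.1168% -> 91.12% (2 dp)

788, 91.12


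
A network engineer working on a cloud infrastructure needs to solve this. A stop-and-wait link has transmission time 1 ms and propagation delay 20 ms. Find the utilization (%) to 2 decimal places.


Given: Ttrans = 1 ms, Tprop = 20 ms
RTT = 2 * Tprop = 2 * 20 = 40 ms
U = Ttrans / (Ttrans + RTT)
U = 1 / (1 + 40)
U = 1 / 41 = 0.02439
U% = 2.44%

2.44


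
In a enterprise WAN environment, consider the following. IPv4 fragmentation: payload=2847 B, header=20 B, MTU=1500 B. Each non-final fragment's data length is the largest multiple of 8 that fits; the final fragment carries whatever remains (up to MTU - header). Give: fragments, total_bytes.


Max data per non-final fragment = floor((MTU - header)/8)*8 = floor((1500 - 20)/8)*8 = floor(1480/8)*8 = 1480 B
Final fragment needs no 8-byte alignment: it can carry up to MTU - header = 1480 B
Non-final fragments needed = ceil((payload - 1480) / 1480) = ceil(1367/1480) = ceil(0.9236) = 1
Number of fragments = 1 + 1 = 2
Fragment sizes (data): 1 * 1480 B + 1367 B (last, 1367 <= 1480 OK)
Total bytes sent = payload + n_frags * header = 2847 + 2*20 = 2847 + 40 = 2887 B

2, 2887


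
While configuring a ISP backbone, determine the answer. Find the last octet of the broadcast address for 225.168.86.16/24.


Given: IP = 225.168.86.16, prefix = /24
Host bits = 32 - 24 = 8
Network last octet = 16 AND mask = 0
Host part size = 2^8 - 1 = 255
Broadcast last octet = 0 OR 255 = 255

255


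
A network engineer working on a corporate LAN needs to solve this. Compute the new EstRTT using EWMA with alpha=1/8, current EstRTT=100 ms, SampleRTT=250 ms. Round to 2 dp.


Given: EstRTT = 100 ms, SampleRTT = 250 ms, alpha = 1/8
New EstRTT = (1 - alpha) * EstRTT + alpha * SampleRTT
(7/8) * 100 = 87.5
(1/8) * 250 = 31.25
New EstRTT = 87.5 + 31.25 = 118.75 ms -> 118.75 ms (2 dp)

118.75


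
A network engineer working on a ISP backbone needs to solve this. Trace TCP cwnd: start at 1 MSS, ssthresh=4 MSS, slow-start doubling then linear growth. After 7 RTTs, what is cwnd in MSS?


RTT 0: cwnd = 1 MSS (initial)
RTT 1: cwnd = 2 MSS (slow start, doubled)
RTT 2: cwnd = 4 MSS (slow start, doubled)
RTT 3: cwnd = 5 MSS (congestion avoidance, +1)
RTT 4: cwnd = 6 MSS (congestion avoidance, +1)
RTT 5: cwnd = 7 MSS (congestion avoidance, +1)
RTT 6: cwnd = 8 MSS (congestion avoidance, +1)
RTT 7: cwnd = 9 MSS (congestion avoidance, +1)

9


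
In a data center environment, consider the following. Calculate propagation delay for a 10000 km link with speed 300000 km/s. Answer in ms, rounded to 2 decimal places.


Given: distance = 10000 km, speed = 300000 km/s
Delay = distance / speed = 10000 / 300000 seconds
Delay in ms = 10000 * 1000 / 300000
Delay = 33.3333 ms
Rounded to 2 dp = 33.33 ms

33.33


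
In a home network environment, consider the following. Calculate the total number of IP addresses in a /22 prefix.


Given: CIDR prefix /22
Host bits = 32 - 22 = 10
Total addresses = 2^10 = 1024

1024


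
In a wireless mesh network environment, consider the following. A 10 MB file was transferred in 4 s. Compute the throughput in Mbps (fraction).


Given: file = 10 MB, time = 4 s
File in Mb = 10 * 8 = 80 Mb
Throughput = 80 / 4 Mbps
Throughput = 20 Mbps

20


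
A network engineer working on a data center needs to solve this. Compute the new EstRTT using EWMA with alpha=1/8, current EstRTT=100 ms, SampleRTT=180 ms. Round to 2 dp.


Given: EstRTT = 100 ms, SampleRTT = 180 ms, alpha = 1/8
New EstRTT = (1 - alpha) * EstRTT + alpha * SampleRTT
(7/8) * 100 = 87.5
(1/8) * 180 = 22.5
New EstRTT = 87.5 + 22.5 = 110 ms -> 110.00 ms (2 dp)

110.00


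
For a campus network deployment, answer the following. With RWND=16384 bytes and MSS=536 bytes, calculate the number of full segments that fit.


Given: RWND = 16384 bytes, MSS = 536 bytes
Full segments = floor(RWND / MSS)
Full segments = floor(16384 / 536)
Full segments = floor(30.5672) = 30

30


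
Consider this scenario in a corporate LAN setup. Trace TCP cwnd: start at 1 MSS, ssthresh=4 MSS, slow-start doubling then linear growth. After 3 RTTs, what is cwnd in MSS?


RTT 0: cwnd = 1 MSS (initial)
RTT 1: cwnd = 2 MSS (slow start, doubled)
RTT 2: cwnd = 4 MSS (slow start, doubled)
RTT 3: cwnd = 5 MSS (congestion avoidance, +1)

5


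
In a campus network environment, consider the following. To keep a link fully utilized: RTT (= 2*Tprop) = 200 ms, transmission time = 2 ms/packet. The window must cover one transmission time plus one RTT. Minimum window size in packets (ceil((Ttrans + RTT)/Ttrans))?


Given: Ttrans = 2 ms, RTT = 200 ms (= 2 * Tprop, Tprop = 100 ms)
Time until first ACK returns = Ttrans + RTT = 2 + 200 = 202 ms
Need W * Ttrans >= Ttrans + RTT  ->  W >= (Ttrans + RTT) / Ttrans
(Ttrans + RTT) / Ttrans = 202 / 2 = 101
W_min = ceil(101) = 101

101


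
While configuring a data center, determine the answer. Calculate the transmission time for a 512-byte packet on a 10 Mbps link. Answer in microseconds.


Given: packet = 512 bytes, bandwidth = 10 Mbps
Packet in bits = 512 * 8 = 4096 bits
Bandwidth = 10 * 10^6 = 10000000 bps
Time = 4096 / 10000000 seconds
Time in us = 4096 * 10^6 / 10000000 = 409.6

409.6


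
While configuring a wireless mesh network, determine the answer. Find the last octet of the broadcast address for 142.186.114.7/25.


Given: IP = 142.186.114.7, prefix = /25
Host bits = 32 - 25 = 7
Network last octet = 7 AND mask = 0
Host part size = 2^7 - 1 = 127
Broadcast last octet = 0 OR 127 = 127

127


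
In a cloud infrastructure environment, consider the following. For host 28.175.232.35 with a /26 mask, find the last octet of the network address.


Given: IP = 28.175.232.35, prefix = /26
Subnet mask = 255.255.255.192
Last octet of IP: 35
Last octet of mask: 192
Network last octet = 35 AND 192 = 0

0


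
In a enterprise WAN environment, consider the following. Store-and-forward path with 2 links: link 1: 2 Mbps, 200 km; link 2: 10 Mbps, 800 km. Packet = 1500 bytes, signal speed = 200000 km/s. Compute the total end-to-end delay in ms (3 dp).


Packet = 1500 bytes = 12000 bits. Store-and-forward: sum (t_trans + t_prop) per link.
Link 1: t_trans = 12000/(2*10^6) s = 6.0000 ms; t_prop = 200/200000 s = 1.0000 ms; subtotal = 7.0000 ms
Link 2: t_trans = 12000/(10*10^6) s = 1.2000 ms; t_prop = 800/200000 s = 4.0000 ms; subtotal = 5.2000 ms
End-to-end = 7.0000 + 5.2000 = 12.2000 ms -> 12.200 ms (3 dp)

12.200


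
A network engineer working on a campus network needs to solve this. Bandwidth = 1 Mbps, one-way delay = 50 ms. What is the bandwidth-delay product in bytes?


Given: bandwidth = 1 Mbps, delay = 50 ms
BDP in bits = 1 * 10^6 * 50 / 1000
BDP in bits = 50000
BDP in bytes = 50000 / 8 = 6250

6250


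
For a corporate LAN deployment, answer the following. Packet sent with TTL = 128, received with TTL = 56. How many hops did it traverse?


Given: initial TTL = 128, received TTL = 56
Hops = initial TTL - received TTL
Hops = 128 - 56 = 72

72


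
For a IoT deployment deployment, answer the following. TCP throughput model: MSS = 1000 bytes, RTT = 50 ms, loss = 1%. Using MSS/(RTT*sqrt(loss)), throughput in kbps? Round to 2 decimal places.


Given: MSS = 1000 bytes, RTT = 50 ms, loss = 1%
RTT in seconds = 50 / 1000 = 0.05
Loss rate = 1% = 0.01
sqrt(loss) = sqrt(0.01) = 0.1
Throughput (bytes/s) = 1000 / (0.05 * 0.1) = 200000.0000
Throughput (kbps) = 200000.0000 * 8 / 1000 = 1600.000000 -> 1600.00 kbps (2 dp)

1600.00


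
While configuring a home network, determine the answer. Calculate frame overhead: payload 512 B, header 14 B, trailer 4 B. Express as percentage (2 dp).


Given: payload = 512 B, header = 14 B, trailer = 4 B
Overhead bytes = header + trailer = 14 + 4 = 18
Total frame = payload + overhead = 512 + 18 = 530
Overhead % = 18 / 530 * 100 = 3.3962% -> 3.40% (2 dp)

3.40


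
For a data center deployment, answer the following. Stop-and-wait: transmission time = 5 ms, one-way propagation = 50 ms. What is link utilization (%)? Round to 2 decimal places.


Given: Ttrans = 5 ms, Tprop = 50 ms
RTT = 2 * Tprop = 2 * 50 = 100 ms
U = Ttrans / (Ttrans + RTT)
U = 5 / (5 + 100)
U = 5 / 105 = 0.047619
U% = 4.76%

4.76


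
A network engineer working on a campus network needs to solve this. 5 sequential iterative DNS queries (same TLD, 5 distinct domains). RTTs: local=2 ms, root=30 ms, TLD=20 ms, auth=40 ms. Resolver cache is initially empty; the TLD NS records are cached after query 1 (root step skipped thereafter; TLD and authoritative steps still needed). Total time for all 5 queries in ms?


Lookup 1 (cold cache): local + root + TLD + auth = 2 + 30 + 20 + 40 = 92 ms
Lookups 2..5 (TLD NS cached -> skip root; new domain -> still ask TLD and auth): local + TLD + auth = 2 + 20 + 40 = 62 ms each
Remaining 4 lookups: 4 * 62 = 248 ms
Total = 92 + 248 = 340 ms

340


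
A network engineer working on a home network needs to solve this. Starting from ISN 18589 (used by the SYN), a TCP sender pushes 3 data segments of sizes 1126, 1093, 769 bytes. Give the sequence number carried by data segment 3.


The SYN occupies sequence number ISN = 18589, so the first data byte is ISN + 1 = 18590.
SEQ of data segment i = (ISN + 1) + sum of payload sizes of segments 1..i-1.
Segment 1: SEQ = 18590, payload = 1126 bytes
Segment 2: SEQ = 19716, payload = 1093 bytes
Segment 3: SEQ = 20809, payload = 769 bytes
SEQ of segment 3 = 18590 + 1126 + 1093 = 20809

20809


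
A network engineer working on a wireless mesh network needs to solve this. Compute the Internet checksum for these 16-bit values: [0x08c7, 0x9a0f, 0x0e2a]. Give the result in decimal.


Given words: [0x08c7, 0x9a0f, 0x0e2a]
Step 1: Sum all words
Raw sum = 2247 + 39439 + 3626 = 45312
One's complement = ~45312 & 0xFFFF = 20223

20223


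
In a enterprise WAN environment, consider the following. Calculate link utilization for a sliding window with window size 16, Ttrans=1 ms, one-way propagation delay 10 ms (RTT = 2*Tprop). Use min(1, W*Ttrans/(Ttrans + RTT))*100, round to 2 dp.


Given: W = 16, Ttrans = 1 ms, RTT = 20 ms (= 2 * Tprop, Tprop = 10 ms)
Cycle time = Ttrans + RTT = 1 + 20 = 21 ms (first packet sent until its ACK returns)
W * Ttrans = 16 * 1 = 16 ms of sending per cycle
W * Ttrans / (Ttrans + RTT) = 16 / 21 = 0.761905
U = min(1, 0.761905) = 0.761905
U% = 76.19%

76.19


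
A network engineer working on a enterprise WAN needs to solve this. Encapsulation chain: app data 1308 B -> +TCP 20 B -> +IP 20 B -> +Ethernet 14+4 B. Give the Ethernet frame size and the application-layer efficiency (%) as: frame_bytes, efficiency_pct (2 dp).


TCP segment = 1308 + 20 = 1328 B
IP packet = 1328 + 20 = 1348 B
Ethernet frame = 1348 + 14 + 4 = 1366 B
Efficiency = app / frame = 1308 / 1366 = 0.957540 = 95.7540% -> 95.75% (2 dp)

1366, 95.75


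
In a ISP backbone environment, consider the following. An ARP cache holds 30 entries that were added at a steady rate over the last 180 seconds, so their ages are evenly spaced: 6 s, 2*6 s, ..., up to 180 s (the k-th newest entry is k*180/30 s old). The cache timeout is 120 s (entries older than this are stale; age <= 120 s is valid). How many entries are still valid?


Ages are k * 180/30 s for k = 1..30 (spacing = 6.0000 s).
Entry k is valid iff k * 180/30 <= 120 iff k <= 30 * 120 / 180 = 20.0000
n_valid = floor(20.0000) = 20
(n_stale = 30 - 20 = 10)

20


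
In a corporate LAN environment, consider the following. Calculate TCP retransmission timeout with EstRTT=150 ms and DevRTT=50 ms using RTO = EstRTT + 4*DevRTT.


Given: EstRTT = 150 ms, DevRTT = 50 ms
Timeout = EstRTT + 4 * DevRTT
4 * DevRTT = 4 * 50 = 200
Timeout = 150 + 200 = 350 ms

350


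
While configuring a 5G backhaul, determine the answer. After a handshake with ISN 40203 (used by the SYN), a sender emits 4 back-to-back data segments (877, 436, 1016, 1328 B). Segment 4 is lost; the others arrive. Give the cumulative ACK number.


SYN uses sequence number 40203; first data byte = ISN + 1 = 40204.
Segment 1: SEQ = 40204, len = 877 B, covers [40204, 41080]
Segment 2: SEQ = 41081, len = 436 B, covers [41081, 41516]
Segment 3: SEQ = 41517, len = 1016 B, covers [41517, 42532]
Segment 4: SEQ = 42533, len = 1328 B, covers [42533, 43860] [LOST]
In-order data received: bytes [40204, 42532] (segments 1..3).
Segment 4 missing -> gap begins at byte 42533.
Cumulative ACK = next expected in-order byte = 40204 + 877 + 436 + 1016 = 42533

42533


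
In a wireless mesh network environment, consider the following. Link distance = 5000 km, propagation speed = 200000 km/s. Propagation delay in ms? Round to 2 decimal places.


Given: distance = 5000 km, speed = 200000 km/s
Delay = distance / speed = 5000 / 200000 seconds
Delay in ms = 5000 * 1000 / 200000
Delay = 25.0000 ms
Rounded to 2 dp = 25.00 ms

25.00


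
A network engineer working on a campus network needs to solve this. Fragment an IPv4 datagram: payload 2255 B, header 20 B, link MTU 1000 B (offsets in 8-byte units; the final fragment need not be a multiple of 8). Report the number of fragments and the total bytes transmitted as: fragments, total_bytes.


Max data per non-final fragment = floor((MTU - header)/8)*8 = floor((1000 - 20)/8)*8 = floor(980/8)*8 = 976 B
Final fragment needs no 8-byte alignment: it can carry up to MTU - header = 980 B
Non-final fragments needed = ceil((payload - 980) / 976) = ceil(1275/976) = ceil(1.3064) = 2
Number of fragments = 2 + 1 = 3
Fragment sizes (data): 2 * 976 B + 303 B (last, 303 <= 980 OK)
Total bytes sent = payload + n_frags * header = 2255 + 3*20 = 2255 + 60 = 2315 B

3, 2315


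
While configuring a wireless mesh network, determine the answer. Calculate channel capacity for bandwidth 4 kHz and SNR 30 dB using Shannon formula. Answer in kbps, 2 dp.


Given: B = 4 kHz, SNR = 30 dB
SNR linear = 10^(30/10) = 1000
1 + SNR = 1001
log2(1001) = 9.9672262588
C = 4 * 1000 * 9.9672262588 = 39868.9050 bps
C = 39.868905 kbps -> 39.87 kbps (2 dp)

39.87


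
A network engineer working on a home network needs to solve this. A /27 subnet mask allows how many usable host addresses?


Given: subnet mask /27
Host bits = 32 - 27 = 5
Total addresses = 2^5 = 32
Usable hosts = 32 - 2 (network + broadcast) = 30

30


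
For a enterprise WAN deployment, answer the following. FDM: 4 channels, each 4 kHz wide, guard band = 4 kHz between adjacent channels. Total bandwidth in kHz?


Given: 4 channels, 4 kHz each, guard = 4 kHz
Channel bandwidth = 4 * 4 = 16 kHz
Guard bands = 3 gaps * 4 kHz = 12 kHz
Total = 16 + 12 = 28 kHz

28


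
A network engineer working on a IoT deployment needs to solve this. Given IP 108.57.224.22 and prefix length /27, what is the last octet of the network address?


Given: IP = 108.57.224.22, prefix = /27
Subnet mask = 255.255.255.224
Last octet of IP: 22
Last octet of mask: 224
Network last octet = 22 AND 224 = 0

0


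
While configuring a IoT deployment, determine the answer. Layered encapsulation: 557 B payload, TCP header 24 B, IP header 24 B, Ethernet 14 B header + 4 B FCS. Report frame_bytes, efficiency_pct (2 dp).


TCP segment = 557 + 24 = 581 B
IP packet = 581 + 24 = 605 B
Ethernet frame = 605 + 14 + 4 = 623 B
Efficiency = app / frame = 557 / 623 = 0.894061 = 89.4061% -> 89.41% (2 dp)

623, 89.41


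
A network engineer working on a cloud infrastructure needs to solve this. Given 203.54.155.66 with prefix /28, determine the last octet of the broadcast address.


Given: IP = 203.54.155.66, prefix = /28
Host bits = 32 - 28 = 4
Network last octet = 66 AND mask = 64
Host part size = 2^4 - 1 = 15
Broadcast last octet = 64 OR 15 = 79

79


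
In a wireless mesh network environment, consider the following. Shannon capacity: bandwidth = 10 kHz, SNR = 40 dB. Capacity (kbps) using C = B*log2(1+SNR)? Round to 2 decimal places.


Given: B = 10 kHz, SNR = 40 dB
SNR linear = 10^(40/10) = 10000
1 + SNR = 10001
log2(10001) = 13.2878566418
C = 10 * 1000 * 13.2878566418 = 132878.5664 bps
C = 132.878566 kbps -> 132.88 kbps (2 dp)

132.88


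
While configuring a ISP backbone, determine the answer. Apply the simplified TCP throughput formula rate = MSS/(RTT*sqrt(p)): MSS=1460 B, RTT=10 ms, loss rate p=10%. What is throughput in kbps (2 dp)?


Given: MSS = 1460 bytes, RTT = 10 ms, loss = 10%
RTT in seconds = 10 / 1000 = 0.01
Loss rate = 10% = 0.1
sqrt(loss) = sqrt(0.1) = 0.316227766017
Throughput (bytes/s) = 1460 / (0.01 * 0.316227766017) = 461692.5384
Throughput (kbps) = 461692.5384 * 8 / 1000 = 3693.540307 -> 3693.54 kbps (2 dp)

3693.54


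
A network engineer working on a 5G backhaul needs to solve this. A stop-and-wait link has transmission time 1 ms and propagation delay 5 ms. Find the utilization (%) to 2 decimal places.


Given: Ttrans = 1 ms, Tprop = 5 ms
RTT = 2 * Tprop = 2 * 5 = 10 ms
U = Ttrans / (Ttrans + RTT)
U = 1 / (1 + 10)
U = 1 / 11 = 0.090909
U% = 9.09%

9.09


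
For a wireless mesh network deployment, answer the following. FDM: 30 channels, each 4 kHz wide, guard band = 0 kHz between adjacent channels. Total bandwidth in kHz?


Given: 30 channels, 4 kHz each, guard = 0 kHz
Channel bandwidth = 30 * 4 = 120 kHz
Guard bands = 29 gaps * 0 kHz = 0 kHz
Total = 120 + 0 = 120 kHz

120


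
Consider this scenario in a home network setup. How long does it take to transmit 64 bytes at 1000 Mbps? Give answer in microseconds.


Given: packet = 64 bytes, bandwidth = 1000 Mbps
Packet in bits = 64 * 8 = 512 bits
Bandwidth = 1000 * 10^6 = 1000000000 bps
Time = 512 / 1000000000 seconds
Time in us = 512 * 10^6 / 1000000000 = 0.512

0.512


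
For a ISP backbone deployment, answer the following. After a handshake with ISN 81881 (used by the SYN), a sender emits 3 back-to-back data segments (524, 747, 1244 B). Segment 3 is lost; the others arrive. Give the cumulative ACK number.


SYN uses sequence number 81881; first data byte = ISN + 1 = 81882.
Segment 1: SEQ = 81882, len = 524 B, covers [81882, 82405]
Segment 2: SEQ = 82406, len = 747 B, covers [82406, 83152]
Segment 3: SEQ = 83153, len = 1244 B, covers [83153, 84396] [LOST]
In-order data received: bytes [81882, 83152] (segments 1..2).
Segment 3 missing -> gap begins at byte 83153.
Cumulative ACK = next expected in-order byte = 81882 + 524 + 747 = 83153

83153


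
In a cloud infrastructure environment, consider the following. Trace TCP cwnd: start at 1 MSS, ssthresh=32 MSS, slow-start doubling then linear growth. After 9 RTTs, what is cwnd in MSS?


RTT 0: cwnd = 1 MSS (initial)
RTT 1: cwnd = 2 MSS (slow start, doubled)
RTT 2: cwnd = 4 MSS (slow start, doubled)
RTT 3: cwnd = 8 MSS (slow start, doubled)
RTT 4: cwnd = 16 MSS (slow start, doubled)
RTT 5: cwnd = 32 MSS (slow start, doubled)
RTT 6: cwnd = 33 MSS (congestion avoidance, +1)
RTT 7: cwnd = 34 MSS (congestion avoidance, +1)
RTT 8: cwnd = 35 MSS (congestion avoidance, +1)
RTT 9: cwnd = 36 MSS (congestion avoidance, +1)

36


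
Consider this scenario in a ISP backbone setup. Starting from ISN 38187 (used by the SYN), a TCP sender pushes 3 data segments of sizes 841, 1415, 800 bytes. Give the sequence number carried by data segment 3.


The SYN occupies sequence number ISN = 38187, so the first data byte is ISN + 1 = 38188.
SEQ of data segment i = (ISN + 1) + sum of payload sizes of segments 1..i-1.
Segment 1: SEQ = 38188, payload = 841 bytes
Segment 2: SEQ = 39029, payload = 1415 bytes
Segment 3: SEQ = 40444, payload = 800 bytes
SEQ of segment 3 = 38188 + 841 + 1415 = 40444

40444


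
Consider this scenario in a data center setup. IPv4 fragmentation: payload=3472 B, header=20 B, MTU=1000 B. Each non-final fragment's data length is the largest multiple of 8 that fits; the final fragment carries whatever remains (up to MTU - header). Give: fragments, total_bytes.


Max data per non-final fragment = floor((MTU - header)/8)*8 = floor((1000 - 20)/8)*8 = floor(980/8)*8 = 976 B
Final fragment needs no 8-byte alignment: it can carry up to MTU - header = 980 B
Non-final fragments needed = ceil((payload - 980) / 976) = ceil(2492/976) = ceil(2.5533) = 3
Number of fragments = 3 + 1 = 4
Fragment sizes (data): 3 * 976 B + 544 B (last, 544 <= 980 OK)
Total bytes sent = payload + n_frags * header = 3472 + 4*20 = 3472 + 80 = 3552 B

4, 3552


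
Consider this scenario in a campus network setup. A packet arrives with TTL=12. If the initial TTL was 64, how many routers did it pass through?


Given: initial TTL = 64, received TTL = 12
Hops = initial TTL - received TTL
Hops = 64 - 12 = 52

52


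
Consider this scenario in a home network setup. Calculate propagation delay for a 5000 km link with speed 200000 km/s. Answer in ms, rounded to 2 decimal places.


Given: distance = 5000 km, speed = 200000 km/s
Delay = distance / speed = 5000 / 200000 seconds
Delay in ms = 5000 * 1000 / 200000
Delay = 25.0000 ms
Rounded to 2 dp = 25.00 ms

25.00


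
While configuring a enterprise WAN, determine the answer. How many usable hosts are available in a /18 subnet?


Given: subnet mask /18
Host bits = 32 - 18 = 14
Total addresses = 2^14 = 16384
Usable hosts = 16384 - 2 (network + broadcast) = 16382

16382


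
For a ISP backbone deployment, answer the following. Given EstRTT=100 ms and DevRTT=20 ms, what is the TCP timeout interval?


Given: EstRTT = 100 ms, DevRTT = 20 ms
Timeout = EstRTT + 4 * DevRTT
4 * DevRTT = 4 * 20 = 80
Timeout = 100 + 80 = 180 ms

180


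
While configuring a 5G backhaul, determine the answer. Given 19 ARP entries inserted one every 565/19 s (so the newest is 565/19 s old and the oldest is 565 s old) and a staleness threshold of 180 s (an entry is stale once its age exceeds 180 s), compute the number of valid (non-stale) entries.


Ages are k * 565/19 s for k = 1..19 (spacing = 29.7368 s).
Entry k is valid iff k * 565/19 <= 180 iff k <= 19 * 180 / 565 = 6.0531
n_valid = floor(6.0531) = 6
(n_stale = 19 - 6 = 13)

6


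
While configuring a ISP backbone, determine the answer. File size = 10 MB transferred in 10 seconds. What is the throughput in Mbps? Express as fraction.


Given: file = 10 MB, time = 10 s
File in Mb = 10 * 8 = 80 Mb
Throughput = 80 / 10 Mbps
Throughput = 8 Mbps

8


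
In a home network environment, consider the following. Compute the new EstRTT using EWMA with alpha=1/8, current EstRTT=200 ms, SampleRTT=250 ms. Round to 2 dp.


Given: EstRTT = 200 ms, SampleRTT = 250 ms, alpha = 1/8
New EstRTT = (1 - alpha) * EstRTT + alpha * SampleRTT
(7/8) * 200 = 175
(1/8) * 250 = 31.25
New EstRTT = 175 + 31.25 = 206.25 ms -> 206.25 ms (2 dp)

206.25


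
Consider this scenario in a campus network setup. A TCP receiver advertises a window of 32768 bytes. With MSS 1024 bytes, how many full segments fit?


Given: RWND = 32768 bytes, MSS = 1024 bytes
Full segments = floor(RWND / MSS)
Full segments = floor(32768 / 1024)
Full segments = floor(32.0) = 32

32


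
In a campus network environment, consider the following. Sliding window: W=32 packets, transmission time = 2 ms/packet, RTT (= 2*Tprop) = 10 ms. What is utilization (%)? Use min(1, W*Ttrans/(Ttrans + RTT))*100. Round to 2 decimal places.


Given: W = 32, Ttrans = 2 ms, RTT = 10 ms (= 2 * Tprop, Tprop = 5 ms)
Cycle time = Ttrans + RTT = 2 + 10 = 12 ms (first packet sent until its ACK returns)
W * Ttrans = 32 * 2 = 64 ms of sending per cycle
W * Ttrans / (Ttrans + RTT) = 64 / 12 = 5.333333
U = min(1, 5.333333) = 1.000000
U% = 100.00%

100.00


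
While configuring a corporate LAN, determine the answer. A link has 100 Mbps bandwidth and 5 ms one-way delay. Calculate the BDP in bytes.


Given: bandwidth = 100 Mbps, delay = 5 ms
BDP in bits = 100 * 10^6 * 5 / 1000
BDP in bits = 500000
BDP in bytes = 500000 / 8 = 62500

62500
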